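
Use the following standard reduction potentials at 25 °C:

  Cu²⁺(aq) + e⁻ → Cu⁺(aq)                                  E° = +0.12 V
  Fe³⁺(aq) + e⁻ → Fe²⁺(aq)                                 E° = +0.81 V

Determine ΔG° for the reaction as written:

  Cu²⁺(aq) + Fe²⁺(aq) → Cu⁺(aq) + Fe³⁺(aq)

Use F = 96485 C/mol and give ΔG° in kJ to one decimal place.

As written, Cu²⁺/Cu⁺ is reduced (cathode) and Fe³⁺/Fe²⁺ is oxidised (anode), so E°cell = (+0.12) − (+0.81) = -0.69 V.
Balancing electrons gives n = 1.
ΔG° = −nFE° = −(1)(96485)(-0.69) = 66,575 J = +66.6 kJ.

+66.6 kJ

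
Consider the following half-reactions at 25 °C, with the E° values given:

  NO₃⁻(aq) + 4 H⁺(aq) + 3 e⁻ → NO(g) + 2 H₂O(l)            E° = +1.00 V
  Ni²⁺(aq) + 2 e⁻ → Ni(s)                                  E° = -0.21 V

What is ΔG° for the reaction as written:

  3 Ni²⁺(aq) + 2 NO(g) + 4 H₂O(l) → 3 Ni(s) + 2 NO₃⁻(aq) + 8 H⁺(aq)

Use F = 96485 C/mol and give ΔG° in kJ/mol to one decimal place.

+700.5 kJ/mol

As written, Ni²⁺/Ni is reduced (cathode) and NO₃⁻/NO is oxidised (anode), so E°cell = (-0.21) − (+1.00) = -1.21 V.
Balancing electrons gives n = 6.
ΔG° = −nFE° = −(6)(96485)(-1.21) = 700,481 J = +700.5 kJ/mol.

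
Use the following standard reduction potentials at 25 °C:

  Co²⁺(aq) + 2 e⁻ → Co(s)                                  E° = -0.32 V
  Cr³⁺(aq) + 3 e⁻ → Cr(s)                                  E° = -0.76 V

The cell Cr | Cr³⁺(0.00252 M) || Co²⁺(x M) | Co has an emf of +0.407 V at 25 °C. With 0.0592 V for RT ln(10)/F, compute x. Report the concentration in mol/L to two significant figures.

0.0014 M

Co²⁺/Co is the cathode, Cr³⁺/Cr the anode: E°cell = +0.44 V, n = 6.
Overall reaction: 3 Co²⁺(aq) + 2 Cr(s) → 3 Co(s) + 2 Cr³⁺(aq); Q = [Cr³⁺]^2/[Co²⁺]^3.
From E = E° − (0.0592/n) log Q: log Q = (E° − E)·n/0.0592 = (+0.44 − (+0.407))·6/0.0592 = 3.3446.
So 3·log[Co²⁺] = 2·log(0.00252) − log Q = -5.1972 − (3.3446) = -8.5418; log[Co²⁺] = -8.5418 / 3 = -2.8473; [Co²⁺] = 10^(-2.8473) ≈ 0.0014 M.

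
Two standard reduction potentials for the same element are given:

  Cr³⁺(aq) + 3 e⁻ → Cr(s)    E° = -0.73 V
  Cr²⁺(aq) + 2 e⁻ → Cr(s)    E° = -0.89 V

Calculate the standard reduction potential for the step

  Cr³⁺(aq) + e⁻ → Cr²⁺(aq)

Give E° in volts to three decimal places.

Sequential free energies add, so n₃E°₃ = n₁E°₁ + n₂E°₂.
With n₃ = 3, and the known step contributing 2×(-0.89) V, the unknown satisfies 1·E° = 3×(-0.73) − 2×(-0.89) = -0.410.
E° = -0.410 / 1 = -0.410 V.

-0.410 V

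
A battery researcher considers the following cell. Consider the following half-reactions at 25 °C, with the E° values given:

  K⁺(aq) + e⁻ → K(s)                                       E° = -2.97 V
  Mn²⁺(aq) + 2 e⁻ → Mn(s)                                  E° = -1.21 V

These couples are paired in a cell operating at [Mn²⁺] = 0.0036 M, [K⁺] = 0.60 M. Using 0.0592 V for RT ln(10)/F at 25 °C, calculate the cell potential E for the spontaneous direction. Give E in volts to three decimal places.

+1.701 V

Mn²⁺/Mn is the cathode (higher E°), K⁺/K the anode: E°cell = -1.21 − (-2.97) = +1.76 V, n = 2.
Overall: Mn²⁺(aq) + 2 K(s) → Mn(s) + 2 K⁺(aq)
Q = [K⁺]^2 / ([Mn²⁺]); log Q = 2.000.
E = E° − (0.0592/n) log Q = +1.76 − (0.0592/2)(2.000) = +1.701 V.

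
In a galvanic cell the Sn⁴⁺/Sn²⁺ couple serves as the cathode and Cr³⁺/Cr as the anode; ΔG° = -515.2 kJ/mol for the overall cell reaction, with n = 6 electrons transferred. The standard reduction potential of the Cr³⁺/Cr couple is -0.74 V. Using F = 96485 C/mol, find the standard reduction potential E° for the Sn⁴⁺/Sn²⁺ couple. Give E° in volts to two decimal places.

+0.15 V

E°cell = −ΔG°/(nF) = −(-515.2×10³)/((6)(96485)) = +0.890 V.
Since Sn⁴⁺/Sn²⁺ is the cathode and Cr³⁺/Cr the anode, E°cell = E°(Sn⁴⁺/Sn²⁺) − E°(Cr³⁺/Cr).
So E°(Sn⁴⁺/Sn²⁺) = E°cell + E°(Cr³⁺/Cr) = +0.890 + (-0.74) = +0.15 V.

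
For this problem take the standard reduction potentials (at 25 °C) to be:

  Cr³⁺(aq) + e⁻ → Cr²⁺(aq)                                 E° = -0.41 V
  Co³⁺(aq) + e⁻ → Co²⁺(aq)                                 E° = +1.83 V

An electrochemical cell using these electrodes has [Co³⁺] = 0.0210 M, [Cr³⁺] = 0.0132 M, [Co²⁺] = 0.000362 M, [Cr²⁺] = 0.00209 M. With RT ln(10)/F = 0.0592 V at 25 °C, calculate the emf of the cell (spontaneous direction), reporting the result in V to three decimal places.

+2.297 V

Co³⁺/Co²⁺ is the cathode (higher E°), Cr³⁺/Cr²⁺ the anode: E°cell = +1.83 − (-0.41) = +2.24 V, n = 1.
Overall: Co³⁺(aq) + Cr²⁺(aq) → Co²⁺(aq) + Cr³⁺(aq)
Q = [Co²⁺]·[Cr³⁺] / ([Co³⁺]·[Cr²⁺]); log Q = -0.963.
E = E° − (0.0592/n) log Q = +2.24 − (0.0592/1)(-0.963) = +2.297 V.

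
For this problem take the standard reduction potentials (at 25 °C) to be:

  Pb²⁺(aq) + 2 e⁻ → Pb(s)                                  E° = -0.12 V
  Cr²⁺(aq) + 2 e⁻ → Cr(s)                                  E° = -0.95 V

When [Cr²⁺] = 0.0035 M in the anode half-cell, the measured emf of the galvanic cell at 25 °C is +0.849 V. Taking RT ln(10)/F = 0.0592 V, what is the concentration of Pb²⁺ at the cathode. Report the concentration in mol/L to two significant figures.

Pb²⁺/Pb is the cathode, Cr²⁺/Cr the anode: E°cell = +0.83 V, n = 2.
Overall reaction: Pb²⁺(aq) + Cr(s) → Pb(s) + Cr²⁺(aq); Q = [Cr²⁺]^1/[Pb²⁺]^1.
From E = E° − (0.0592/n) log Q: log Q = (E° − E)·n/0.0592 = (+0.83 − (+0.849))·2/0.0592 = -0.6419.
So 1·log[Pb²⁺] = 1·log(0.0035) − log Q = -2.4559 − (-0.6419) = -1.8140; [Pb²⁺] = 10^(-1.8140) ≈ 0.015 M.

0.015 M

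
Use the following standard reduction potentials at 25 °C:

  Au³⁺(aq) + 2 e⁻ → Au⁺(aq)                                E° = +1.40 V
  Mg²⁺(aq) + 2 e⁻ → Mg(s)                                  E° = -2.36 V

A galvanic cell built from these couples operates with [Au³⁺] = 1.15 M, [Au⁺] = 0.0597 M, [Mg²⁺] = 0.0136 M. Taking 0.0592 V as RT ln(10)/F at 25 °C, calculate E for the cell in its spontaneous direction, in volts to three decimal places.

Au³⁺/Au⁺ is the cathode (higher E°), Mg²⁺/Mg the anode: E°cell = +1.40 − (-2.36) = +3.76 V, n = 2.
Overall: Au³⁺(aq) + Mg(s) → Au⁺(aq) + Mg²⁺(aq)
Q = [Au⁺]·[Mg²⁺] / ([Au³⁺]); log Q = -3.151.
E = E° − (0.0592/n) log Q = +3.76 − (0.0592/2)(-3.151) = +3.853 V.

+3.853 V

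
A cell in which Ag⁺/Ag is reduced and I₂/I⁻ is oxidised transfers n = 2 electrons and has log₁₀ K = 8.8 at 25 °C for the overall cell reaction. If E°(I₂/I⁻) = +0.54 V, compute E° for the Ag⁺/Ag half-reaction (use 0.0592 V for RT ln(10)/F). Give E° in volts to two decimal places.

E°cell = (0.0592/n)·log K = (0.0592/2)(8.8) = +0.260 V.
Since Ag⁺/Ag is the cathode and I₂/I⁻ the anode, E°cell = E°(Ag⁺/Ag) − E°(I₂/I⁻).
So E°(Ag⁺/Ag) = E°cell + E°(I₂/I⁻) = +0.260 + (+0.54) = +0.80 V.

+0.80 V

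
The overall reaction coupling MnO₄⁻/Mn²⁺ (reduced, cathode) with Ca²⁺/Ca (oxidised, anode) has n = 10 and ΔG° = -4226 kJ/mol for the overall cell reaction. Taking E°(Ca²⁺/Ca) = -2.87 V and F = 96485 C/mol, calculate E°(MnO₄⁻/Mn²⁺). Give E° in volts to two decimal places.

+1.51 V

E°cell = −ΔG°/(nF) = −(-4226×10³)/((10)(96485)) = +4.380 V.
Since MnO₄⁻/Mn²⁺ is the cathode and Ca²⁺/Ca the anode, E°cell = E°(MnO₄⁻/Mn²⁺) − E°(Ca²⁺/Ca).
So E°(MnO₄⁻/Mn²⁺) = E°cell + E°(Ca²⁺/Ca) = +4.380 + (-2.87) = +1.51 V.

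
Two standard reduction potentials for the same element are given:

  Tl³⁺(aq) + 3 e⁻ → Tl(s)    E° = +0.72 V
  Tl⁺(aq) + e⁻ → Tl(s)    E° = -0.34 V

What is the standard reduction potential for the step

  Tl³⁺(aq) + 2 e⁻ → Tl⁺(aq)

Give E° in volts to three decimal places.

Sequential free energies add, so n₃E°₃ = n₁E°₁ + n₂E°₂.
With n₃ = 3, and the known step contributing 1×(-0.34) V, the unknown satisfies 2·E° = 3×(+0.72) − 1×(-0.34) = +2.500.
E° = +2.500 / 2 = +1.250 V.

+1.250 V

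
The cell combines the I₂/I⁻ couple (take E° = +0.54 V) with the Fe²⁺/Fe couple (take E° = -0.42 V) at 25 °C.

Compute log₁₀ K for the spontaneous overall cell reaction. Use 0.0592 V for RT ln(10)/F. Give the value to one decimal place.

32.4

Cathode: I₂/I⁻; anode: Fe²⁺/Fe. E°cell = +0.96 V, n = 2.
log K = nE°cell / 0.0592 = (2)(+0.96) / 0.0592 = 32.4.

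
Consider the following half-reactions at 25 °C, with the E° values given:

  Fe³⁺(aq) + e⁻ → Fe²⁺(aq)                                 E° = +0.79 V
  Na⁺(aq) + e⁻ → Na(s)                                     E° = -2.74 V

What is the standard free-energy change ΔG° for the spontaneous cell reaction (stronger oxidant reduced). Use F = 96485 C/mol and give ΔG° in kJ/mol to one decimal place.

-340.6 kJ/mol

Fe³⁺/Fe²⁺ (E° = +0.79 V) is the cathode; Na⁺/Na (E° = -2.74 V) is the anode, so E°cell = +3.53 V.
Balancing electrons gives n = 1 (lcm of 1 and 1).
ΔG° = −nFE° = −(1)(96485)(+3.53) = -340,592 J = -340.6 kJ/mol.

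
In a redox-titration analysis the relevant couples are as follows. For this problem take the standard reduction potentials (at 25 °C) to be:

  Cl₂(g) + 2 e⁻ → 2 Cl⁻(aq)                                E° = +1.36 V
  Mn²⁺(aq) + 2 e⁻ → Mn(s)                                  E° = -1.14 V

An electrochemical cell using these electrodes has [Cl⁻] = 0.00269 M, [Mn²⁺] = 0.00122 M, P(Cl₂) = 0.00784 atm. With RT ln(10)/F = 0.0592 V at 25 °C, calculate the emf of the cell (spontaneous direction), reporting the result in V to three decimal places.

+2.676 V

Cl₂/Cl⁻ is the cathode (higher E°), Mn²⁺/Mn the anode: E°cell = +1.36 − (-1.14) = +2.50 V, n = 2.
Overall: Cl₂(g) + Mn(s) → 2 Cl⁻(aq) + Mn²⁺(aq)
Q = [Cl⁻]^2·[Mn²⁺] / (P(Cl₂)); log Q = -5.948.
E = E° − (0.0592/n) log Q = +2.50 − (0.0592/2)(-5.948) = +2.676 V.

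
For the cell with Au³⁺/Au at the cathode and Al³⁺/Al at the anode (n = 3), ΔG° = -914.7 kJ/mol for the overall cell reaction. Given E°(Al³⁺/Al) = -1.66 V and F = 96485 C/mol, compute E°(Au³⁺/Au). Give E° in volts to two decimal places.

+1.50 V

E°cell = −ΔG°/(nF) = −(-914.7×10³)/((3)(96485)) = +3.160 V.
Since Au³⁺/Au is the cathode and Al³⁺/Al the anode, E°cell = E°(Au³⁺/Au) − E°(Al³⁺/Al).
So E°(Au³⁺/Au) = E°cell + E°(Al³⁺/Al) = +3.160 + (-1.66) = +1.50 V.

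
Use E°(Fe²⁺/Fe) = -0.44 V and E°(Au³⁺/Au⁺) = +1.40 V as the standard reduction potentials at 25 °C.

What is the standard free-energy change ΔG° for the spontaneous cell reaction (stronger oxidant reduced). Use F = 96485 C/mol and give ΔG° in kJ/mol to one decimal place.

Au³⁺/Au⁺ (E° = +1.40 V) is the cathode; Fe²⁺/Fe (E° = -0.44 V) is the anode, so E°cell = +1.84 V.
Balancing electrons gives n = 2 (lcm of 2 and 2).
ΔG° = −nFE° = −(2)(96485)(+1.84) = -355,065 J = -355.1 kJ/mol.

-355.1 kJ/mol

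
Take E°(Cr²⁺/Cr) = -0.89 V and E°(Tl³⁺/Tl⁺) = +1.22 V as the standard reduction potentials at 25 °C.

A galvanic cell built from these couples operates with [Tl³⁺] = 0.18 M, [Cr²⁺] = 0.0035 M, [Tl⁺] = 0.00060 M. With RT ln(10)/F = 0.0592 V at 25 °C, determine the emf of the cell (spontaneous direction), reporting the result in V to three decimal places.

+2.256 V

Tl³⁺/Tl⁺ is the cathode (higher E°), Cr²⁺/Cr the anode: E°cell = +1.22 − (-0.89) = +2.11 V, n = 2.
Overall: Tl³⁺(aq) + Cr(s) → Tl⁺(aq) + Cr²⁺(aq)
Q = [Tl⁺]·[Cr²⁺] / ([Tl³⁺]); log Q = -4.933.
E = E° − (0.0592/n) log Q = +2.11 − (0.0592/2)(-4.933) = +2.256 V.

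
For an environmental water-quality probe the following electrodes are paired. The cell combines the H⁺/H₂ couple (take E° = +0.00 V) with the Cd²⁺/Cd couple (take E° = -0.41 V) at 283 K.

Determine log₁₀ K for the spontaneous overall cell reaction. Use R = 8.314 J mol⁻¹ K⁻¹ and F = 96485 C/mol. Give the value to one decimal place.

14.6

Cathode: H⁺/H₂; anode: Cd²⁺/Cd. E°cell = (+0.00) − (-0.41) = +0.41 V, with n = 2.
ΔG° = −nFE° = −RT ln K, so ln K = nFE°/(RT) = (2)(96485)(+0.41) / ((8.314)(283)) = 33.626.
log₁₀ K = 33.626 / ln 10 = 14.6.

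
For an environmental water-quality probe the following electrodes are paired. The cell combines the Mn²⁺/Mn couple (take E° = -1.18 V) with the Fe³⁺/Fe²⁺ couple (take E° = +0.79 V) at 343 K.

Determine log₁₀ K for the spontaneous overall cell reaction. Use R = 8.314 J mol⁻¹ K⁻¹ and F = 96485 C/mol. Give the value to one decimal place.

57.9

Cathode: Fe³⁺/Fe²⁺; anode: Mn²⁺/Mn. E°cell = (+0.79) − (-1.18) = +1.97 V, with n = 2.
ΔG° = −nFE° = −RT ln K, so ln K = nFE°/(RT) = (2)(96485)(+1.97) / ((8.314)(343)) = 133.307.
log₁₀ K = 133.307 / ln 10 = 57.9.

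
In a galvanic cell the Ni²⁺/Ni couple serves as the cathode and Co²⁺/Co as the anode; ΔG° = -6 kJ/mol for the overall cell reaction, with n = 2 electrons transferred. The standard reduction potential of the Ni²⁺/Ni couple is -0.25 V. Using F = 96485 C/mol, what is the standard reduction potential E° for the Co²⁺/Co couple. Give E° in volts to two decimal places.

E°cell = −ΔG°/(nF) = −(-6×10³)/((2)(96485)) = +0.031 V.
Since Ni²⁺/Ni is the cathode and Co²⁺/Co the anode, E°cell = E°(Ni²⁺/Ni) − E°(Co²⁺/Co).
So E°(Co²⁺/Co) = E°(Ni²⁺/Ni) − E°cell = (-0.25) − (+0.031) = -0.28 V.

-0.28 V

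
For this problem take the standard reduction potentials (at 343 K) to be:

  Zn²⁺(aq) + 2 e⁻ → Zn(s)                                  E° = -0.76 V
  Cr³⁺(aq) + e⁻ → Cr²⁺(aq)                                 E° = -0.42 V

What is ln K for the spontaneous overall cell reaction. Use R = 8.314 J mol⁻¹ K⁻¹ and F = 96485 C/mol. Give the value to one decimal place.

Cathode: Cr³⁺/Cr²⁺; anode: Zn²⁺/Zn. E°cell = (-0.42) − (-0.76) = +0.34 V, with n = 2.
ΔG° = −nFE° = −RT ln K, so ln K = nFE°/(RT) = (2)(96485)(+0.34) / ((8.314)(343)) = 23.007.

23.0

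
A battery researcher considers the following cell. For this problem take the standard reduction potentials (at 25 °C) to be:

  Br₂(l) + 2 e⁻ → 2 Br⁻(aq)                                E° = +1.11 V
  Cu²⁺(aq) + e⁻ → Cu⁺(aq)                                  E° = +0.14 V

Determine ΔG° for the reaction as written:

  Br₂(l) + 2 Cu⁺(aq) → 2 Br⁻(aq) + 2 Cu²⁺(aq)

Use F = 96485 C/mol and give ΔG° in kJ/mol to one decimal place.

As written, Br₂/Br⁻ is reduced (cathode) and Cu²⁺/Cu⁺ is oxidised (anode), so E°cell = (+1.11) − (+0.14) = +0.97 V.
Balancing electrons gives n = 2.
ΔG° = −nFE° = −(2)(96485)(+0.97) = -187,181 J = -187.2 kJ/mol.

-187.2 kJ/mol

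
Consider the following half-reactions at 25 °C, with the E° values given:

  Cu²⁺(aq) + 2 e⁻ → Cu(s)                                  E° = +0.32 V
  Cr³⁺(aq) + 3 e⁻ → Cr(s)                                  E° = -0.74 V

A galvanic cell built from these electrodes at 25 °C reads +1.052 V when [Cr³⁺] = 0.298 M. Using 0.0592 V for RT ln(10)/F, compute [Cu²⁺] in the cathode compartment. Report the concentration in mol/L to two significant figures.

Cu²⁺/Cu is the cathode, Cr³⁺/Cr the anode: E°cell = +1.06 V, n = 6.
Overall reaction: 3 Cu²⁺(aq) + 2 Cr(s) → 3 Cu(s) + 2 Cr³⁺(aq); Q = [Cr³⁺]^2/[Cu²⁺]^3.
From E = E° − (0.0592/n) log Q: log Q = (E° − E)·n/0.0592 = (+1.06 − (+1.052))·6/0.0592 = 0.8108.
So 3·log[Cu²⁺] = 2·log(0.298) − log Q = -1.0516 − (0.8108) = -1.8624; log[Cu²⁺] = -1.8624 / 3 = -0.6208; [Cu²⁺] = 10^(-0.6208) ≈ 0.24 M.

0.24 M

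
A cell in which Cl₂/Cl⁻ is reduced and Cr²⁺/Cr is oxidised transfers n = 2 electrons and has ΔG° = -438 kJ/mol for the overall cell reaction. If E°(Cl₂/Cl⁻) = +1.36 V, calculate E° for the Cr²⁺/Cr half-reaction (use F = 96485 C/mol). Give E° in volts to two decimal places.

-0.91 V

E°cell = −ΔG°/(nF) = −(-438×10³)/((2)(96485)) = +2.270 V.
Since Cl₂/Cl⁻ is the cathode and Cr²⁺/Cr the anode, E°cell = E°(Cl₂/Cl⁻) − E°(Cr²⁺/Cr).
So E°(Cr²⁺/Cr) = E°(Cl₂/Cl⁻) − E°cell = (+1.36) − (+2.270) = -0.91 V.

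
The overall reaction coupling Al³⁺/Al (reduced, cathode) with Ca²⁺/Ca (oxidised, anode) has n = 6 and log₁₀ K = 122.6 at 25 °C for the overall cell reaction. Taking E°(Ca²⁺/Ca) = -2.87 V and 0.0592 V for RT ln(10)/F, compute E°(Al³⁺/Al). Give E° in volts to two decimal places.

E°cell = (0.0592/n)·log K = (0.0592/6)(122.6) = +1.210 V.
Since Al³⁺/Al is the cathode and Ca²⁺/Ca the anode, E°cell = E°(Al³⁺/Al) − E°(Ca²⁺/Ca).
So E°(Al³⁺/Al) = E°cell + E°(Ca²⁺/Ca) = +1.210 + (-2.87) = -1.66 V.

-1.66 V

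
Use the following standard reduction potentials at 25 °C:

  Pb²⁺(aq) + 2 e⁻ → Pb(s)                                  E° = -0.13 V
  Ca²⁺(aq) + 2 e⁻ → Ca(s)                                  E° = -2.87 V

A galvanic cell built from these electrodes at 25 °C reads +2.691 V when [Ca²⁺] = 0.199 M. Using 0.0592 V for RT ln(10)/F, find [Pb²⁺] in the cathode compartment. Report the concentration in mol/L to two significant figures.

Pb²⁺/Pb is the cathode, Ca²⁺/Ca the anode: E°cell = +2.74 V, n = 2.
Overall reaction: Pb²⁺(aq) + Ca(s) → Pb(s) + Ca²⁺(aq); Q = [Ca²⁺]^1/[Pb²⁺]^1.
From E = E° − (0.0592/n) log Q: log Q = (E° − E)·n/0.0592 = (+2.74 − (+2.691))·2/0.0592 = 1.6554.
So 1·log[Pb²⁺] = 1·log(0.199) − log Q = -0.7011 − (1.6554) = -2.3565; [Pb²⁺] = 10^(-2.3565) ≈ 0.0044 M.

0.0044 M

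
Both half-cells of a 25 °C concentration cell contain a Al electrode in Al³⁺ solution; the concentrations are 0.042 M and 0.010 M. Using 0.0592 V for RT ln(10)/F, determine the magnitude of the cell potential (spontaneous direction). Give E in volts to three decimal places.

For a concentration cell E°cell = 0. The 0.042 M side is the cathode (reduction is favoured where [Al³⁺] is higher).
With n = 3, E = −(0.0592/3) log([Al³⁺]ₐₙ/[Al³⁺]꜀ₐₜ) = −(0.0592/3) log(0.01/0.042) = −(0.0592/3)(-0.623) = +0.012 V.

+0.012 V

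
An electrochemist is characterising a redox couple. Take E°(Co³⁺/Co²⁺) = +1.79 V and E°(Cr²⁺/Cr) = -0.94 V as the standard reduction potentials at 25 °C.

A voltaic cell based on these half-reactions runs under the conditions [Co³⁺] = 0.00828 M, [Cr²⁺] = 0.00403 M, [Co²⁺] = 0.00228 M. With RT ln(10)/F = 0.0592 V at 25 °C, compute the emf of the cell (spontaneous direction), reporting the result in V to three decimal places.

Co³⁺/Co²⁺ is the cathode (higher E°), Cr²⁺/Cr the anode: E°cell = +1.79 − (-0.94) = +2.73 V, n = 2.
Overall: 2 Co³⁺(aq) + Cr(s) → 2 Co²⁺(aq) + Cr²⁺(aq)
Q = [Co²⁺]^2·[Cr²⁺] / ([Co³⁺]^2); log Q = -3.515.
E = E° − (0.0592/n) log Q = +2.73 − (0.0592/2)(-3.515) = +2.834 V.

+2.834 V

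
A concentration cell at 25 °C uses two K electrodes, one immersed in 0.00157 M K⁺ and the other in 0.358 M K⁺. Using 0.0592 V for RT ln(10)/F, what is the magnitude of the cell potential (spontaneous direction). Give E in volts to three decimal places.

For a concentration cell E°cell = 0. The 0.358 M side is the cathode (reduction is favoured where [K⁺] is higher).
With n = 1, E = −(0.0592/1) log([K⁺]ₐₙ/[K⁺]꜀ₐₜ) = −(0.0592/1) log(0.00157/0.358) = −(0.0592/1)(-2.358) = +0.140 V.

+0.140 V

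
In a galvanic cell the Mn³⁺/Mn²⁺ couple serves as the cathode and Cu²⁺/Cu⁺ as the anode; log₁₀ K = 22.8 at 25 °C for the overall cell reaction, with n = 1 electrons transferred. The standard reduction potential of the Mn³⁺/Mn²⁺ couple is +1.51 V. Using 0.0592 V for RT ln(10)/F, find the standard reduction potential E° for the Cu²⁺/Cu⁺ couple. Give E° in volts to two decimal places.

+0.16 V

E°cell = (0.0592/n)·log K = (0.0592/1)(22.8) = +1.350 V.
Since Mn³⁺/Mn²⁺ is the cathode and Cu²⁺/Cu⁺ the anode, E°cell = E°(Mn³⁺/Mn²⁺) − E°(Cu²⁺/Cu⁺).
So E°(Cu²⁺/Cu⁺) = E°(Mn³⁺/Mn²⁺) − E°cell = (+1.51) − (+1.350) = +0.16 V.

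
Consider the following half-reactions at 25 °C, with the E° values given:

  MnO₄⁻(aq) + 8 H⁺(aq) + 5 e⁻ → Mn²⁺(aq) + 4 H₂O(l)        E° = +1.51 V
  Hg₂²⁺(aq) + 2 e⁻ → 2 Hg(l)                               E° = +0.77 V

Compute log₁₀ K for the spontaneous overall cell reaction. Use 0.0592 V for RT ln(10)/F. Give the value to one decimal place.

Cathode: MnO₄⁻/Mn²⁺; anode: Hg₂²⁺/Hg. E°cell = +0.74 V, n = 10.
log K = nE°cell / 0.0592 = (10)(+0.74) / 0.0592 = 125.0.

125.0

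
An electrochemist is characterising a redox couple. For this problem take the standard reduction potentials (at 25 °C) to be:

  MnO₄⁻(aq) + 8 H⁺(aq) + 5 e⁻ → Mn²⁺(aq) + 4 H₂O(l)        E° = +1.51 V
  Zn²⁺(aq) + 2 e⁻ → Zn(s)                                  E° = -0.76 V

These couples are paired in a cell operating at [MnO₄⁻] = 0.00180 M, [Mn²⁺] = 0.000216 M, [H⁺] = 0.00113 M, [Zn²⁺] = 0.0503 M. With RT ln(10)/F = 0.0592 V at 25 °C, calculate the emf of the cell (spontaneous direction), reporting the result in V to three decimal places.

+2.040 V

MnO₄⁻/Mn²⁺ is the cathode (higher E°), Zn²⁺/Zn the anode: E°cell = +1.51 − (-0.76) = +2.27 V, n = 10.
Overall: 2 MnO₄⁻(aq) + 16 H⁺(aq) + 5 Zn(s) → 2 Mn²⁺(aq) + 8 H₂O(l) + 5 Zn²⁺(aq)
Q = [Mn²⁺]^2·[Zn²⁺]^5 / ([MnO₄⁻]^2·[H⁺]^16); log Q = 38.817.
E = E° − (0.0592/n) log Q = +2.27 − (0.0592/10)(38.817) = +2.040 V.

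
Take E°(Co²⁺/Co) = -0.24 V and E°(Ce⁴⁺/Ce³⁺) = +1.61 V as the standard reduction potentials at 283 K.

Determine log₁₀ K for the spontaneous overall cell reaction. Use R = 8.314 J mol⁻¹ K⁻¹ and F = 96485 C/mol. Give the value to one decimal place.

65.9

Cathode: Ce⁴⁺/Ce³⁺; anode: Co²⁺/Co. E°cell = (+1.61) − (-0.24) = +1.85 V, with n = 2.
ΔG° = −nFE° = −RT ln K, so ln K = nFE°/(RT) = (2)(96485)(+1.85) / ((8.314)(283)) = 151.728.
log₁₀ K = 151.728 / ln 10 = 65.9.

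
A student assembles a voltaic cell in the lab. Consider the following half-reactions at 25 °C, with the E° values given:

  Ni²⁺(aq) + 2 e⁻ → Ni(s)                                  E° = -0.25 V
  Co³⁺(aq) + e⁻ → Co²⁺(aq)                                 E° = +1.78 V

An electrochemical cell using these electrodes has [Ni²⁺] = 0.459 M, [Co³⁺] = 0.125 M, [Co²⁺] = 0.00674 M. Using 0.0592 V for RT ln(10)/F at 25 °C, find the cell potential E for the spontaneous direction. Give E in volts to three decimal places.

+2.115 V

Co³⁺/Co²⁺ is the cathode (higher E°), Ni²⁺/Ni the anode: E°cell = +1.78 − (-0.25) = +2.03 V, n = 2.
Overall: 2 Co³⁺(aq) + Ni(s) → 2 Co²⁺(aq) + Ni²⁺(aq)
Q = [Co²⁺]^2·[Ni²⁺] / ([Co³⁺]^2); log Q = -2.875.
E = E° − (0.0592/n) log Q = +2.03 − (0.0592/2)(-2.875) = +2.115 V.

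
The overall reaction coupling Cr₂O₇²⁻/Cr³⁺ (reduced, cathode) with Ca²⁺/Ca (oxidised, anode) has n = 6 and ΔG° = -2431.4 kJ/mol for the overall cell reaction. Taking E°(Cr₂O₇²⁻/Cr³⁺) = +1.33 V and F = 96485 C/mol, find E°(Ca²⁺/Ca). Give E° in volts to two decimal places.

-2.87 V

E°cell = −ΔG°/(nF) = −(-2431.4×10³)/((6)(96485)) = +4.200 V.
Since Cr₂O₇²⁻/Cr³⁺ is the cathode and Ca²⁺/Ca the anode, E°cell = E°(Cr₂O₇²⁻/Cr³⁺) − E°(Ca²⁺/Ca).
So E°(Ca²⁺/Ca) = E°(Cr₂O₇²⁻/Cr³⁺) − E°cell = (+1.33) − (+4.200) = -2.87 V.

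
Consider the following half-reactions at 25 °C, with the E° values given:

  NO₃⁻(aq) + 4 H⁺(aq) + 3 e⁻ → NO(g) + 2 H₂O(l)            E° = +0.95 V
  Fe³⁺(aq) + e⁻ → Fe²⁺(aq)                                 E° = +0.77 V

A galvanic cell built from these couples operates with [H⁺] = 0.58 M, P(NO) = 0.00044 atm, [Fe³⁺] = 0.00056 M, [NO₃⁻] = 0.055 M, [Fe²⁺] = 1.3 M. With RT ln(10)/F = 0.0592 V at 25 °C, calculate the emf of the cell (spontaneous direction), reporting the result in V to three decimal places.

+0.402 V

NO₃⁻/NO is the cathode (higher E°), Fe³⁺/Fe²⁺ the anode: E°cell = +0.95 − (+0.77) = +0.18 V, n = 3.
Overall: NO₃⁻(aq) + 4 H⁺(aq) + 3 Fe²⁺(aq) → NO(g) + 2 H₂O(l) + 3 Fe³⁺(aq)
Q = P(NO)·[Fe³⁺]^3 / ([NO₃⁻]·[H⁺]^4·[Fe²⁺]^3); log Q = -11.248.
E = E° − (0.0592/n) log Q = +0.18 − (0.0592/3)(-11.248) = +0.402 V.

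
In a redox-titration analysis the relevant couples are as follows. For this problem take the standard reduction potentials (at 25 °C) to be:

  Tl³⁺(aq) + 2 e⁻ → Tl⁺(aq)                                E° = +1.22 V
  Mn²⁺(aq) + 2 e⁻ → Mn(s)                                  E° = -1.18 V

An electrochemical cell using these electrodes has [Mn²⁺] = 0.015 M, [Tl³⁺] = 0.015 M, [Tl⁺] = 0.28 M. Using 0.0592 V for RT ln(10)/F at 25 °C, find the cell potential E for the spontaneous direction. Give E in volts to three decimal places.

+2.416 V

Tl³⁺/Tl⁺ is the cathode (higher E°), Mn²⁺/Mn the anode: E°cell = +1.22 − (-1.18) = +2.40 V, n = 2.
Overall: Tl³⁺(aq) + Mn(s) → Tl⁺(aq) + Mn²⁺(aq)
Q = [Tl⁺]·[Mn²⁺] / ([Tl³⁺]); log Q = -0.553.
E = E° − (0.0592/n) log Q = +2.40 − (0.0592/2)(-0.553) = +2.416 V.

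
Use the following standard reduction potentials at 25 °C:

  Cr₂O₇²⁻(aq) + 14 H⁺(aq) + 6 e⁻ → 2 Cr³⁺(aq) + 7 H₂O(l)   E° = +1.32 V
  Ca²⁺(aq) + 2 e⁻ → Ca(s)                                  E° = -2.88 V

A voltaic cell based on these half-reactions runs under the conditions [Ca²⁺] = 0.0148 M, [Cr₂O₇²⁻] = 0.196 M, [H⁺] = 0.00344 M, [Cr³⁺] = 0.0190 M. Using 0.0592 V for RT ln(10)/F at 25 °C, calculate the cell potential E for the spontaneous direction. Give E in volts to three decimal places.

Cr₂O₇²⁻/Cr³⁺ is the cathode (higher E°), Ca²⁺/Ca the anode: E°cell = +1.32 − (-2.88) = +4.20 V, n = 6.
Overall: Cr₂O₇²⁻(aq) + 14 H⁺(aq) + 3 Ca(s) → 2 Cr³⁺(aq) + 7 H₂O(l) + 3 Ca²⁺(aq)
Q = [Cr³⁺]^2·[Ca²⁺]^3 / ([Cr₂O₇²⁻]·[H⁺]^14); log Q = 26.264.
E = E° − (0.0592/n) log Q = +4.20 − (0.0592/6)(26.264) = +3.941 V.

+3.941 V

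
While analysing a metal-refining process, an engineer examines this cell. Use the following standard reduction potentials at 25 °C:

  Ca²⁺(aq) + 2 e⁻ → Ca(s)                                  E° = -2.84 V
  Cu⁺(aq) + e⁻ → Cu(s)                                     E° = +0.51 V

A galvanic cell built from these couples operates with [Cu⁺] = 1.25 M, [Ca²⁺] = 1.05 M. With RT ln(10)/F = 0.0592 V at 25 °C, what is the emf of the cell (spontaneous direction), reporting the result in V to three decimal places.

+3.355 V

Cu⁺/Cu is the cathode (higher E°), Ca²⁺/Ca the anode: E°cell = +0.51 − (-2.84) = +3.35 V, n = 2.
Overall: 2 Cu⁺(aq) + Ca(s) → 2 Cu(s) + Ca²⁺(aq)
Q = [Ca²⁺] / ([Cu⁺]^2); log Q = -0.173.
E = E° − (0.0592/n) log Q = +3.35 − (0.0592/2)(-0.173) = +3.355 V.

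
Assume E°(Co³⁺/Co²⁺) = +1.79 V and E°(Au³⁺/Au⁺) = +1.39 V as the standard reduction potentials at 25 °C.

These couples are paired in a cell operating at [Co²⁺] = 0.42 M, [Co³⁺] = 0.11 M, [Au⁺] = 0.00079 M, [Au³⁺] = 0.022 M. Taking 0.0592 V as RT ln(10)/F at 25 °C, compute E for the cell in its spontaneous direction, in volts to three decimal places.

+0.323 V

Co³⁺/Co²⁺ is the cathode (higher E°), Au³⁺/Au⁺ the anode: E°cell = +1.79 − (+1.39) = +0.40 V, n = 2.
Overall: 2 Co³⁺(aq) + Au⁺(aq) → 2 Co²⁺(aq) + Au³⁺(aq)
Q = [Co²⁺]^2·[Au³⁺] / ([Co³⁺]^2·[Au⁺]); log Q = 2.609.
E = E° − (0.0592/n) log Q = +0.40 − (0.0592/2)(2.609) = +0.323 V.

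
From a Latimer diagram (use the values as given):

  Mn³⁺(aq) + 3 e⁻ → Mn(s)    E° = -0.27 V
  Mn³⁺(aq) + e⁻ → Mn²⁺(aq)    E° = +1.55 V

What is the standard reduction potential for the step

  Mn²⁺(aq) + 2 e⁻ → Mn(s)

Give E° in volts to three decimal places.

-1.180 V

Sequential free energies add, so n₃E°₃ = n₁E°₁ + n₂E°₂.
With n₃ = 3, and the known step contributing 1×(+1.55) V, the unknown satisfies 2·E° = 3×(-0.27) − 1×(+1.55) = -2.360.
E° = -2.360 / 2 = -1.180 V.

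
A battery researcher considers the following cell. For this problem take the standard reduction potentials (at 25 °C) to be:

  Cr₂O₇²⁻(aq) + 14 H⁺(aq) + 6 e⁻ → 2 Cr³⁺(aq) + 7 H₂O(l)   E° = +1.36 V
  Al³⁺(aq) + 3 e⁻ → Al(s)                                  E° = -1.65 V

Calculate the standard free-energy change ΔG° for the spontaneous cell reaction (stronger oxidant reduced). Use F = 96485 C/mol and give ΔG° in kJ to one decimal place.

-1742.5 kJ

Cr₂O₇²⁻/Cr³⁺ (E° = +1.36 V) is the cathode; Al³⁺/Al (E° = -1.65 V) is the anode, so E°cell = +3.01 V.
Balancing electrons gives n = 6 (lcm of 6 and 3).
ΔG° = −nFE° = −(6)(96485)(+3.01) = -1,742,519 J = -1742.5 kJ.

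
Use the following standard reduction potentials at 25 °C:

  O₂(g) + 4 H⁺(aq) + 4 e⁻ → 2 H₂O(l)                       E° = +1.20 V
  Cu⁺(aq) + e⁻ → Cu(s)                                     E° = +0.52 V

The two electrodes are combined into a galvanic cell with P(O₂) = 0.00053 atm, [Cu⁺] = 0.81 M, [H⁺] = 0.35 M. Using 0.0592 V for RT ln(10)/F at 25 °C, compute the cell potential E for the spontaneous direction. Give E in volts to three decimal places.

O₂/H₂O is the cathode (higher E°), Cu⁺/Cu the anode: E°cell = +1.20 − (+0.52) = +0.68 V, n = 4.
Overall: O₂(g) + 4 H⁺(aq) + 4 Cu(s) → 2 H₂O(l) + 4 Cu⁺(aq)
Q = [Cu⁺]^4 / (P(O₂)·[H⁺]^4); log Q = 4.733.
E = E° − (0.0592/n) log Q = +0.68 − (0.0592/4)(4.733) = +0.610 V.

+0.610 V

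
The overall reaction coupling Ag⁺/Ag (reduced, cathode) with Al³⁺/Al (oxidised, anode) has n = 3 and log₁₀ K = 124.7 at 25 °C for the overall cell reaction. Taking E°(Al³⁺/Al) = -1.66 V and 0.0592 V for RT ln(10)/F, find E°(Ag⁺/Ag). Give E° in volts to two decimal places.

+0.80 V

E°cell = (0.0592/n)·log K = (0.0592/3)(124.7) = +2.461 V.
Since Ag⁺/Ag is the cathode and Al³⁺/Al the anode, E°cell = E°(Ag⁺/Ag) − E°(Al³⁺/Al).
So E°(Ag⁺/Ag) = E°cell + E°(Al³⁺/Al) = +2.461 + (-1.66) = +0.80 V.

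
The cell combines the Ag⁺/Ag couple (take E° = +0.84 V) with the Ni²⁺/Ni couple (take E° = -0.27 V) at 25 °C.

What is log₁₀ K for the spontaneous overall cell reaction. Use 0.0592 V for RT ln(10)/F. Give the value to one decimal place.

Cathode: Ag⁺/Ag; anode: Ni²⁺/Ni. E°cell = +1.11 V, n = 2.
log K = nE°cell / 0.0592 = (2)(+1.11) / 0.0592 = 37.5.

37.5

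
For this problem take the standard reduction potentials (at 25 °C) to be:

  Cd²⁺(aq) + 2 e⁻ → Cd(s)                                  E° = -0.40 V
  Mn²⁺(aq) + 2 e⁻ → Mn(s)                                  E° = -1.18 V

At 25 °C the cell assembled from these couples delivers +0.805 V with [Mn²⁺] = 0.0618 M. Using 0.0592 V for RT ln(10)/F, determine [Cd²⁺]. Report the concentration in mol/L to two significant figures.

Cd²⁺/Cd is the cathode, Mn²⁺/Mn the anode: E°cell = +0.78 V, n = 2.
Overall reaction: Cd²⁺(aq) + Mn(s) → Cd(s) + Mn²⁺(aq); Q = [Mn²⁺]^1/[Cd²⁺]^1.
From E = E° − (0.0592/n) log Q: log Q = (E° − E)·n/0.0592 = (+0.78 − (+0.805))·2/0.0592 = -0.8446.
So 1·log[Cd²⁺] = 1·log(0.0618) − log Q = -1.2090 − (-0.8446) = -0.3644; [Cd²⁺] = 10^(-0.3644) ≈ 0.43 M.

0.43 M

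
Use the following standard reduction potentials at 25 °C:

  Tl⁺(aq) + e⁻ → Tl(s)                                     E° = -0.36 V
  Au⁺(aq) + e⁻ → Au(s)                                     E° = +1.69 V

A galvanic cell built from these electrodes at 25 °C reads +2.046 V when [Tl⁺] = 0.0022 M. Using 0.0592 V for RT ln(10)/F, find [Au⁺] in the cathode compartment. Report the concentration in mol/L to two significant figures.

0.0019 M

Au⁺/Au is the cathode, Tl⁺/Tl the anode: E°cell = +2.05 V, n = 1.
Overall reaction: Au⁺(aq) + Tl(s) → Au(s) + Tl⁺(aq); Q = [Tl⁺]^1/[Au⁺]^1.
From E = E° − (0.0592/n) log Q: log Q = (E° − E)·n/0.0592 = (+2.05 − (+2.046))·1/0.0592 = 0.0676.
So 1·log[Au⁺] = 1·log(0.0022) − log Q = -2.6576 − (0.0676) = -2.7252; [Au⁺] = 10^(-2.7252) ≈ 0.0019 M.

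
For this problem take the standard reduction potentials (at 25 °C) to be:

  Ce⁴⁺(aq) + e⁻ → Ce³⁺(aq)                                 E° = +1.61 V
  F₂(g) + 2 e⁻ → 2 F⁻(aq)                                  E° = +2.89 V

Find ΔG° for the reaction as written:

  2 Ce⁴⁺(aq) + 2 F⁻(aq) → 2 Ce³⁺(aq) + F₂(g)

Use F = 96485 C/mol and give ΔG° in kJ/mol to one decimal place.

+247.0 kJ/mol

As written, Ce⁴⁺/Ce³⁺ is reduced (cathode) and F₂/F⁻ is oxidised (anode), so E°cell = (+1.61) − (+2.89) = -1.28 V.
Balancing electrons gives n = 2.
ΔG° = −nFE° = −(2)(96485)(-1.28) = 247,002 J = +247.0 kJ/mol.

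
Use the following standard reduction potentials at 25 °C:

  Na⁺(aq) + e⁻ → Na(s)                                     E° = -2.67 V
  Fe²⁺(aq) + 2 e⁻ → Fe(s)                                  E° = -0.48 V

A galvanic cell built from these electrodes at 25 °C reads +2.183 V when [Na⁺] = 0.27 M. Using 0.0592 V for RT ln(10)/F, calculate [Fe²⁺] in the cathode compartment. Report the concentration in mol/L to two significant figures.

0.042 M

Fe²⁺/Fe is the cathode, Na⁺/Na the anode: E°cell = +2.19 V, n = 2.
Overall reaction: Fe²⁺(aq) + 2 Na(s) → Fe(s) + 2 Na⁺(aq); Q = [Na⁺]^2/[Fe²⁺]^1.
From E = E° − (0.0592/n) log Q: log Q = (E° − E)·n/0.0592 = (+2.19 − (+2.183))·2/0.0592 = 0.2365.
So 1·log[Fe²⁺] = 2·log(0.27) − log Q = -1.1373 − (0.2365) = -1.3738; [Fe²⁺] = 10^(-1.3738) ≈ 0.042 M.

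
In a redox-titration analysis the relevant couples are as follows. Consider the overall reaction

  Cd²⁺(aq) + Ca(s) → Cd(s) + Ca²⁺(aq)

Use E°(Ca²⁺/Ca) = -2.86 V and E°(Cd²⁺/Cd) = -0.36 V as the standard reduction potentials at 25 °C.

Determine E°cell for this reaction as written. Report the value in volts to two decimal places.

+2.50 V

The Cd²⁺/Cd couple has the higher reduction potential, so it is the cathode; Ca²⁺/Ca is oxidised at the anode.
E°cell = E°(cathode) − E°(anode) = (-0.36) − (-2.86) = +2.50 V.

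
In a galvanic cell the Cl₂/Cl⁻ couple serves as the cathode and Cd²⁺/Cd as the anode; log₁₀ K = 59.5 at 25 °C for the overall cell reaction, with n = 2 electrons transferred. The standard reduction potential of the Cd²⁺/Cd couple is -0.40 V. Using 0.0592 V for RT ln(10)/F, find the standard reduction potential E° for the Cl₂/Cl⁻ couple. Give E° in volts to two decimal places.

E°cell = (0.0592/n)·log K = (0.0592/2)(59.5) = +1.761 V.
Since Cl₂/Cl⁻ is the cathode and Cd²⁺/Cd the anode, E°cell = E°(Cl₂/Cl⁻) − E°(Cd²⁺/Cd).
So E°(Cl₂/Cl⁻) = E°cell + E°(Cd²⁺/Cd) = +1.761 + (-0.40) = +1.36 V.

+1.36 V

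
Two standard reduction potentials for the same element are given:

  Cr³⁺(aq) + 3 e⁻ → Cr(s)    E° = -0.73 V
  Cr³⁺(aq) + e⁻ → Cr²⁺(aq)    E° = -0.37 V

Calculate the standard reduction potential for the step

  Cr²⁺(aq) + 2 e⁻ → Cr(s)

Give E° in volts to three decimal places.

-0.910 V

Sequential free energies add, so n₃E°₃ = n₁E°₁ + n₂E°₂.
With n₃ = 3, and the known step contributing 1×(-0.37) V, the unknown satisfies 2·E° = 3×(-0.73) − 1×(-0.37) = -1.820.
E° = -1.820 / 2 = -0.910 V.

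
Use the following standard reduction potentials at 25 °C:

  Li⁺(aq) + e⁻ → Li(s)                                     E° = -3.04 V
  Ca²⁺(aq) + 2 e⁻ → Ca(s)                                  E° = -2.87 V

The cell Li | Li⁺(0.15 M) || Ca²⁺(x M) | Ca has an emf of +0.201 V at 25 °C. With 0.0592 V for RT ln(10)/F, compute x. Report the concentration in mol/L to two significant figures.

Ca²⁺/Ca is the cathode, Li⁺/Li the anode: E°cell = +0.17 V, n = 2.
Overall reaction: Ca²⁺(aq) + 2 Li(s) → Ca(s) + 2 Li⁺(aq); Q = [Li⁺]^2/[Ca²⁺]^1.
From E = E° − (0.0592/n) log Q: log Q = (E° − E)·n/0.0592 = (+0.17 − (+0.201))·2/0.0592 = -1.0473.
So 1·log[Ca²⁺] = 2·log(0.15) − log Q = -1.6478 − (-1.0473) = -0.6005; [Ca²⁺] = 10^(-0.6005) ≈ 0.25 M.

0.25 M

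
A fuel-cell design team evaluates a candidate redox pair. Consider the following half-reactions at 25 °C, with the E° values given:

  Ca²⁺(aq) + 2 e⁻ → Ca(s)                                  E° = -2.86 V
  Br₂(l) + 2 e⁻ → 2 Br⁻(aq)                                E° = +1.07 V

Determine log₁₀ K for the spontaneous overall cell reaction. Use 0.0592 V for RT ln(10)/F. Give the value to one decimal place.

132.8

Cathode: Br₂/Br⁻; anode: Ca²⁺/Ca. E°cell = +3.93 V, n = 2.
log K = nE°cell / 0.0592 = (2)(+3.93) / 0.0592 = 132.8.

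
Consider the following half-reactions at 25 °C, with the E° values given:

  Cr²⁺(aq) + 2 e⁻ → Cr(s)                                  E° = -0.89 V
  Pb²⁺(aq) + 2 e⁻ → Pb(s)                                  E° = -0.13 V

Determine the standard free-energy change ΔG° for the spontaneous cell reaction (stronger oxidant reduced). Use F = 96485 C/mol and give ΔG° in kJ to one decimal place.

Pb²⁺/Pb (E° = -0.13 V) is the cathode; Cr²⁺/Cr (E° = -0.89 V) is the anode, so E°cell = +0.76 V.
Balancing electrons gives n = 2 (lcm of 2 and 2).
ΔG° = −nFE° = −(2)(96485)(+0.76) = -146,657 J = -146.7 kJ.

-146.7 kJ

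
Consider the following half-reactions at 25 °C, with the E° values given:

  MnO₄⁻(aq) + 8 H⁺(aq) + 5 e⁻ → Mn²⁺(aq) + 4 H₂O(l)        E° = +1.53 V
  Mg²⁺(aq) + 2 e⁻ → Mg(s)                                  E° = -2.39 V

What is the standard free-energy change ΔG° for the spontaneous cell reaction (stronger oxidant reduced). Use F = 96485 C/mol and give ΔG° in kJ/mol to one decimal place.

MnO₄⁻/Mn²⁺ (E° = +1.53 V) is the cathode; Mg²⁺/Mg (E° = -2.39 V) is the anode, so E°cell = +3.92 V.
Balancing electrons gives n = 10 (lcm of 5 and 2).
ΔG° = −nFE° = −(10)(96485)(+3.92) = -3,782,212 J = -3782.2 kJ/mol.

-3782.2 kJ/mol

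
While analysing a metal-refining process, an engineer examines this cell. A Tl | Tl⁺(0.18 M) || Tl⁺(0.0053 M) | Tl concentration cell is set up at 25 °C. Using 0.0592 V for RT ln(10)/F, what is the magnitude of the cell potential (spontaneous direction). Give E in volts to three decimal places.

For a concentration cell E°cell = 0. The 0.18 M side is the cathode (reduction is favoured where [Tl⁺] is higher).
With n = 1, E = −(0.0592/1) log([Tl⁺]ₐₙ/[Tl⁺]꜀ₐₜ) = −(0.0592/1) log(0.0053/0.18) = −(0.0592/1)(-1.531) = +0.091 V.

+0.091 V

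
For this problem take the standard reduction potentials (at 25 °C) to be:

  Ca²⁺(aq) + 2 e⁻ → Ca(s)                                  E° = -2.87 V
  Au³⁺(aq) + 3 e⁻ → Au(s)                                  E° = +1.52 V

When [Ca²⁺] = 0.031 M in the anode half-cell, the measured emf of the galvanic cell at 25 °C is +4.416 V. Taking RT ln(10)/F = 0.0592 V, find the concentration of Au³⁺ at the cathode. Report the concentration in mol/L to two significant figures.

0.11 M

Au³⁺/Au is the cathode, Ca²⁺/Ca the anode: E°cell = +4.39 V, n = 6.
Overall reaction: 2 Au³⁺(aq) + 3 Ca(s) → 2 Au(s) + 3 Ca²⁺(aq); Q = [Ca²⁺]^3/[Au³⁺]^2.
From E = E° − (0.0592/n) log Q: log Q = (E° − E)·n/0.0592 = (+4.39 − (+4.416))·6/0.0592 = -2.6351.
So 2·log[Au³⁺] = 3·log(0.031) − log Q = -4.5259 − (-2.6351) = -1.8908; log[Au³⁺] = -1.8908 / 2 = -0.9454; [Au³⁺] = 10^(-0.9454) ≈ 0.11 M.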